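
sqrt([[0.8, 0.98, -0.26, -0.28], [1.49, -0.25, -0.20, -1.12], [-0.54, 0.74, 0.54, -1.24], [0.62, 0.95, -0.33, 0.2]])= [[(1.43+1.2j), 0.54-0.77j, -0.26-0.12j, (-0.73-0.89j)], [(1.11-0.79j), 0.18+0.51j, -0.15+0.08j, -0.86+0.59j], [(1.48+2.24j), (0.29-1.43j), 0.37-0.23j, (-2.43-1.66j)], [0.76+0.98j, 0.53-0.63j, -0.27-0.10j, (0.1-0.73j)]]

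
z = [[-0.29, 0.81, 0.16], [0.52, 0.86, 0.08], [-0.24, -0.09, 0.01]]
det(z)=0.001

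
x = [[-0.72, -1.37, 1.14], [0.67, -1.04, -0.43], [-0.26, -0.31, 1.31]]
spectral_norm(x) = 2.26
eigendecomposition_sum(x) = [[-0.30+0.61j, (-0.67-0.6j), (0.18-0.38j)], [(0.33+0.31j), (-0.52+0.31j), -0.21-0.19j], [(-0.03+0.11j), -0.13-0.08j, (0.02-0.07j)]] + [[(-0.3-0.61j),(-0.67+0.6j),0.18+0.38j], [(0.33-0.31j),(-0.52-0.31j),-0.21+0.19j], [-0.03-0.11j,(-0.13+0.08j),0.02+0.07j]] + [[(-0.12-0j), -0.03+0.00j, (0.78+0j)], [0.00+0.00j, 0.00-0.00j, (-0.01-0j)], [-0.20-0.00j, (-0.06+0j), 1.27+0.00j]]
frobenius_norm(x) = 2.70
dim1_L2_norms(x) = [1.92, 1.31, 1.37]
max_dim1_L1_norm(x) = 3.23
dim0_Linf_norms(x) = [0.72, 1.37, 1.31]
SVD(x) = [[-0.84, -0.17, -0.52],[-0.05, -0.92, 0.38],[-0.54, 0.34, 0.77]] @ diag([2.255377980342974, 1.3969696057530234, 0.5018426908766248]) @ [[0.32, 0.6, -0.73], [-0.42, 0.78, 0.46], [0.85, 0.16, 0.50]]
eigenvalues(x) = [(-0.8+0.85j), (-0.8-0.85j), (1.15+0j)]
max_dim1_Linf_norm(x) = 1.37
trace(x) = -0.45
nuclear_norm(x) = 4.15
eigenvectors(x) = [[0.82+0.00j, (0.82-0j), 0.52+0.00j], [0.16-0.53j, 0.16+0.53j, (-0.01+0j)], [(0.13-0.02j), (0.13+0.02j), 0.85+0.00j]]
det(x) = 1.58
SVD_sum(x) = [[-0.60,  -1.14,  1.38], [-0.03,  -0.06,  0.07], [-0.39,  -0.74,  0.90]] + [[0.1, -0.19, -0.11],[0.54, -1.01, -0.6],[-0.2, 0.37, 0.22]] + [[-0.22, -0.04, -0.13], [0.16, 0.03, 0.09], [0.33, 0.06, 0.19]]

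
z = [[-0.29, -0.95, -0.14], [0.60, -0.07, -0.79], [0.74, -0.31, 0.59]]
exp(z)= [[0.57,-0.74,0.24], [0.17,0.93,-1.06], [0.76,-0.78,2.03]]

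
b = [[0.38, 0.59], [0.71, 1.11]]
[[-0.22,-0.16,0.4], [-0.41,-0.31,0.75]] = b@ [[-0.06, -0.04, 0.10], [-0.33, -0.25, 0.61]]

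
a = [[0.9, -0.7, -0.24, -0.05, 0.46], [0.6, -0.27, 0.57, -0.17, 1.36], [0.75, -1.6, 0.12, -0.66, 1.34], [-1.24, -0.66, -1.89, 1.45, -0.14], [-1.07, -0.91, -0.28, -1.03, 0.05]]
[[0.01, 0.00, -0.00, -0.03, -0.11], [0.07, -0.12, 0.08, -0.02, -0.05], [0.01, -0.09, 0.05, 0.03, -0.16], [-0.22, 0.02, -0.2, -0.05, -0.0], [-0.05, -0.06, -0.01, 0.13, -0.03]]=a @ [[0.05,0.04,0.01,-0.04,-0.06], [0.08,-0.03,0.01,-0.03,0.04], [-0.00,0.01,0.07,0.02,0.06], [-0.07,0.04,-0.03,-0.06,0.04], [0.04,-0.11,0.02,-0.02,-0.02]]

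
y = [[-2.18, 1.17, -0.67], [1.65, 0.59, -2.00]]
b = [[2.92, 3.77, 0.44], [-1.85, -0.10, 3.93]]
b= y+[[5.10, 2.6, 1.11], [-3.50, -0.69, 5.93]]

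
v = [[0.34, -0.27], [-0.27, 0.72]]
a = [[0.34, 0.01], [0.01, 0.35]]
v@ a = [[0.11, -0.09], [-0.08, 0.25]]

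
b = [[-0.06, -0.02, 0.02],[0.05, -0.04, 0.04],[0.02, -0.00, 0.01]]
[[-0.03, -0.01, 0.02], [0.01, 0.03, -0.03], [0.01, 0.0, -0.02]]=b @ [[0.35, 0.27, -0.43], [0.59, -0.7, -0.55], [0.32, -0.4, -0.88]]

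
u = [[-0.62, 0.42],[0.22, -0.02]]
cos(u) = [[0.77, 0.13], [0.07, 0.96]]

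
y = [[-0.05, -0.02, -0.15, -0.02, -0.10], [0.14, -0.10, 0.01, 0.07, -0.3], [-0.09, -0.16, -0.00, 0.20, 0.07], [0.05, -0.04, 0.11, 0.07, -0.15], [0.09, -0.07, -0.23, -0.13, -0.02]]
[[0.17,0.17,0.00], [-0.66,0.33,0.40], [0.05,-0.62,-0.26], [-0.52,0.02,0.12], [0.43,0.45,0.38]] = y @ [[-1.07,1.37,1.55], [-0.53,0.81,-1.19], [-1.57,-0.76,0.15], [-1.21,-1.43,-1.36], [1.53,-1.1,-0.52]]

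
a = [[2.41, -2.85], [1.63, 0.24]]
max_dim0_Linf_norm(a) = 2.85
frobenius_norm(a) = 4.08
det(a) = 5.22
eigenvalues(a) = [(1.32+1.86j), (1.32-1.86j)]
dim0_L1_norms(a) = [4.04, 3.09]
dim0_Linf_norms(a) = [2.41, 2.85]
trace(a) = 2.65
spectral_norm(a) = 3.85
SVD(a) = [[-0.97,-0.26], [-0.26,0.97]] @ diag([3.8472608703133697, 1.357823182802392]) @ [[-0.71, 0.70], [0.70, 0.71]]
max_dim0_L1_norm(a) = 4.04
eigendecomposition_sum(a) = [[1.20+0.55j,(-1.42+1.01j)],  [0.82-0.58j,0.12+1.32j]] + [[1.20-0.55j, -1.43-1.01j], [(0.81+0.58j), 0.12-1.32j]]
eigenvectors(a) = [[(0.8+0j), (0.8-0j)], [(0.3-0.52j), (0.3+0.52j)]]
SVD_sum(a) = [[2.66, -2.60],[0.71, -0.7]] + [[-0.25, -0.25],[0.92, 0.94]]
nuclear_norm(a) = 5.21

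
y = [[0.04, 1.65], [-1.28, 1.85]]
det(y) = 2.19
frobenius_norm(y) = 2.79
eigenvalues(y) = [(0.94+1.14j), (0.94-1.14j)]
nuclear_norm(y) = 3.49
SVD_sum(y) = [[-0.58,1.39],[-0.85,2.03]] + [[0.62, 0.26], [-0.43, -0.18]]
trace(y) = 1.89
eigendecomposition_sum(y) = [[(0.02+0.94j), 0.82-0.69j], [-0.64+0.53j, (0.92+0.19j)]] + [[0.02-0.94j, 0.82+0.69j], [-0.64-0.53j, 0.92-0.19j]]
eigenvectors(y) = [[(0.75+0j),(0.75-0j)], [(0.41+0.52j),(0.41-0.52j)]]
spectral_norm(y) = 2.67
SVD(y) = [[0.56, 0.83], [0.83, -0.56]] @ diag([2.667059811011032, 0.819629162786315]) @ [[-0.39, 0.92], [0.92, 0.39]]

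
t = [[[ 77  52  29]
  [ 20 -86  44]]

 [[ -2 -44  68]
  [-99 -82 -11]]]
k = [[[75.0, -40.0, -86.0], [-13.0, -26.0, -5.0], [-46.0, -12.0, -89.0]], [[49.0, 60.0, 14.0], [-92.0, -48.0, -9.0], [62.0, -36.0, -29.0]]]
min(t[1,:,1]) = -82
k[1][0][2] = 14.0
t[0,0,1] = 52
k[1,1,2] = -9.0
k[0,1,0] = -13.0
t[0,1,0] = 20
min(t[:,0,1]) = -44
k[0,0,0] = 75.0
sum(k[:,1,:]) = -193.0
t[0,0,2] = 29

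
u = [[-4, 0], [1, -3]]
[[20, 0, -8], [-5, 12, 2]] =u @ [[-5, 0, 2], [0, -4, 0]]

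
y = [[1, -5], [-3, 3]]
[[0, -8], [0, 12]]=y @[[0, -3], [0, 1]]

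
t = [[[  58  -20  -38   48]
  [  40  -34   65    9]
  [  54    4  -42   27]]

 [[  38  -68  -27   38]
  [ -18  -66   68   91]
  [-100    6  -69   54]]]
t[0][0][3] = 48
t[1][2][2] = -69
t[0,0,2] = -38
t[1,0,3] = 38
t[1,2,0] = -100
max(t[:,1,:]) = 91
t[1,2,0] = -100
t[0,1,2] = 65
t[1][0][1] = -68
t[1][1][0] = -18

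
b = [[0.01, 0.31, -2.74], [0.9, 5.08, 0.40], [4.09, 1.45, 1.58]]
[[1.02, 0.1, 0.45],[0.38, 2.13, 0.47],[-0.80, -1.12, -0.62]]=b @[[-0.10, -0.46, -0.14], [0.12, 0.50, 0.13], [-0.36, 0.02, -0.15]]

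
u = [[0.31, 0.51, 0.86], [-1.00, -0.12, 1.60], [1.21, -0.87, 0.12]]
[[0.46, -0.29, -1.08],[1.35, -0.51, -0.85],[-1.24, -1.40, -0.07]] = u@[[-0.68, -0.54, -0.37], [0.54, 0.78, -0.54], [0.46, -0.60, -0.8]]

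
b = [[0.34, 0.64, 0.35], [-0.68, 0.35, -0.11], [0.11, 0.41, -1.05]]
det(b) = -0.685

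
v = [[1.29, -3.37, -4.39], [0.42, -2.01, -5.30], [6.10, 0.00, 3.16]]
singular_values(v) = [8.45, 6.28, 0.97]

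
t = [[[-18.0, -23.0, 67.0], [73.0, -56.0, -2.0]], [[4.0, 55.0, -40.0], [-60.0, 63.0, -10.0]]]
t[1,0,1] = 55.0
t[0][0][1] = -23.0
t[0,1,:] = [73.0, -56.0, -2.0]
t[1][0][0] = 4.0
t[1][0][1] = 55.0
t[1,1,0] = -60.0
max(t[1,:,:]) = 63.0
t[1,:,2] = [-40.0, -10.0]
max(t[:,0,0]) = 4.0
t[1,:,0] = [4.0, -60.0]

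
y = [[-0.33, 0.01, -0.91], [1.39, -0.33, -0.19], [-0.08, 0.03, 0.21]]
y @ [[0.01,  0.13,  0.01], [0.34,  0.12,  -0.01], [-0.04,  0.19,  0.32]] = [[0.04, -0.21, -0.29], [-0.09, 0.1, -0.04], [0.00, 0.03, 0.07]]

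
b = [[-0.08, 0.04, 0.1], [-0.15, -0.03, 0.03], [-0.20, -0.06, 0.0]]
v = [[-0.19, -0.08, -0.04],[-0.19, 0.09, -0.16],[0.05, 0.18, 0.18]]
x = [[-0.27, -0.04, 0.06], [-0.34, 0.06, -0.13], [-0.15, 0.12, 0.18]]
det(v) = -0.01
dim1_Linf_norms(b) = [0.1, 0.15, 0.2]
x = b + v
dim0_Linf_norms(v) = [0.19, 0.18, 0.18]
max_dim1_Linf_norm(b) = 0.2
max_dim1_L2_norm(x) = 0.37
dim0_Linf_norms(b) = [0.2, 0.06, 0.1]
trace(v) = 0.08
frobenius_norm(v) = 0.43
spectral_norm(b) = 0.27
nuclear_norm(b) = 0.38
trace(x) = -0.03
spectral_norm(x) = 0.46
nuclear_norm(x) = 0.81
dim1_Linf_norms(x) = [0.27, 0.34, 0.18]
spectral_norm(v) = 0.35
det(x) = -0.01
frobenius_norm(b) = 0.29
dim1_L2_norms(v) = [0.21, 0.26, 0.26]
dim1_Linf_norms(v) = [0.19, 0.19, 0.18]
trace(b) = -0.11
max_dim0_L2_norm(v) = 0.27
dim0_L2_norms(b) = [0.26, 0.08, 0.1]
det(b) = -0.00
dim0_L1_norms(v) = [0.43, 0.35, 0.38]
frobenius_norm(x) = 0.53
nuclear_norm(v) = 0.68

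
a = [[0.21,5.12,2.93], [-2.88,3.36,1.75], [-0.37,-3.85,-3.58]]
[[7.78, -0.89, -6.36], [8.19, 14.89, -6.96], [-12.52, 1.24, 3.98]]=a @ [[-1.31, -5.15, 0.90], [-1.31, -0.18, -1.53], [5.04, 0.38, 0.44]]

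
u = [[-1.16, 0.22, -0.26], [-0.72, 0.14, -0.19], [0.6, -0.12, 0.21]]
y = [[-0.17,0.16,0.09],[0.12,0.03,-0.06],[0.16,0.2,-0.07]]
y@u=[[0.14, -0.03, 0.03], [-0.2, 0.04, -0.05], [-0.37, 0.07, -0.09]]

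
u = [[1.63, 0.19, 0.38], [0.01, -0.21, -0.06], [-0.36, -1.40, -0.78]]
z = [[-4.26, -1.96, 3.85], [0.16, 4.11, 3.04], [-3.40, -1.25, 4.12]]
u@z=[[-8.21, -2.89, 8.42], [0.13, -0.81, -0.85], [3.96, -4.07, -8.86]]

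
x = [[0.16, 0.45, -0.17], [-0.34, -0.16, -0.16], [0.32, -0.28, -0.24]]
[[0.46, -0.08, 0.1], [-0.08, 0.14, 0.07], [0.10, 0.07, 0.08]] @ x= [[0.13, 0.19, -0.09], [-0.04, -0.08, -0.03], [0.02, 0.01, -0.05]]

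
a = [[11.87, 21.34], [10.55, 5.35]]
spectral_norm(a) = 26.44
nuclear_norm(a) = 32.55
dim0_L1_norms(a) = [22.42, 26.69]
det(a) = -161.63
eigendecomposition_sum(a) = [[14.53,16.65], [8.23,9.44]] + [[-2.66, 4.69], [2.32, -4.09]]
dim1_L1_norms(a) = [33.21, 15.9]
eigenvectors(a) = [[0.87, -0.75],[0.49, 0.66]]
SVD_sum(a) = [[13.85, 19.97], [5.93, 8.55]] + [[-1.98, 1.37],[4.62, -3.20]]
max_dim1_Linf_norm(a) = 21.34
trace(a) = 17.22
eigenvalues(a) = [23.96, -6.74]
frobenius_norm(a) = 27.13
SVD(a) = [[-0.92, -0.39], [-0.39, 0.92]] @ diag([26.435462758542926, 6.114230020345176]) @ [[-0.57, -0.82], [0.82, -0.57]]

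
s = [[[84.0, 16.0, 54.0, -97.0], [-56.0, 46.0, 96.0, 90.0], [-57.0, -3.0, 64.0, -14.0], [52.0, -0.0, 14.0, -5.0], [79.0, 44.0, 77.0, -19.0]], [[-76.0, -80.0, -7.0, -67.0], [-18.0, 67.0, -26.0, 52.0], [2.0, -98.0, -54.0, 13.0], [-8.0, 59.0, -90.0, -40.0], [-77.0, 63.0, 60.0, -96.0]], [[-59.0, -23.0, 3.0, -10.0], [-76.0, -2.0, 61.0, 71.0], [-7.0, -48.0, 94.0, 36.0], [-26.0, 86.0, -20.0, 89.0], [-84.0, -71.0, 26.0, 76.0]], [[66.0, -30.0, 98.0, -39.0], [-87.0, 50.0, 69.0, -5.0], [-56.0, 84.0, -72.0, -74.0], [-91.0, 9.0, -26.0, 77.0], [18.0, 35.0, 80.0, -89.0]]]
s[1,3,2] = -90.0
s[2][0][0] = -59.0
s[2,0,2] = 3.0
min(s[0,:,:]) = -97.0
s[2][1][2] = 61.0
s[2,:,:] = [[-59.0, -23.0, 3.0, -10.0], [-76.0, -2.0, 61.0, 71.0], [-7.0, -48.0, 94.0, 36.0], [-26.0, 86.0, -20.0, 89.0], [-84.0, -71.0, 26.0, 76.0]]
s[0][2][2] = 64.0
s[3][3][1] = 9.0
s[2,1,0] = -76.0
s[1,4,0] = -77.0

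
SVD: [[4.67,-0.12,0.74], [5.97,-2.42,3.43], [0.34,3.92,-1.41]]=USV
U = [[-0.5,0.43,-0.75], [-0.85,-0.06,0.53], [0.18,0.90,0.39]]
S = [8.61, 4.28, 0.82]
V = [[-0.85, 0.33, -0.41], [0.46, 0.85, -0.27], [-0.26, 0.42, 0.87]]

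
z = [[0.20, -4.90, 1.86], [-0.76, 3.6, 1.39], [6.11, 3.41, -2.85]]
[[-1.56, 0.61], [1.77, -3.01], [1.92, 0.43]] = z @ [[0.2, -0.10], [0.43, -0.49], [0.27, -0.95]]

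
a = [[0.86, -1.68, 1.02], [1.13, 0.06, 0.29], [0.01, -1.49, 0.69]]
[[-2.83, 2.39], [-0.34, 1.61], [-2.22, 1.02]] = a @ [[-0.22, 1.23], [1.23, -0.29], [-0.56, 0.83]]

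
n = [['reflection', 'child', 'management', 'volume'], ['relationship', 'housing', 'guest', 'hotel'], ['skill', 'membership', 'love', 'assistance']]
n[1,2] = 'guest'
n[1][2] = 'guest'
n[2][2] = 'love'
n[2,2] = 'love'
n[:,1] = ['child', 'housing', 'membership']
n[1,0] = 'relationship'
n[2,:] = ['skill', 'membership', 'love', 'assistance']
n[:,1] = ['child', 'housing', 'membership']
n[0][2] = 'management'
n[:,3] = ['volume', 'hotel', 'assistance']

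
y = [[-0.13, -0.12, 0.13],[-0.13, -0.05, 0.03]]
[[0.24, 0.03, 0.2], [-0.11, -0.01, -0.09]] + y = [[0.11, -0.09, 0.33],[-0.24, -0.06, -0.06]]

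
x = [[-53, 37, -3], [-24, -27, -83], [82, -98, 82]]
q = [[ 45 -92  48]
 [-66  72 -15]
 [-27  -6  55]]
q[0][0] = 45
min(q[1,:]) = -66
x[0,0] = -53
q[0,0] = 45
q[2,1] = -6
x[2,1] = -98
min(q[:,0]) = -66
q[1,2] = -15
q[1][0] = -66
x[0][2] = -3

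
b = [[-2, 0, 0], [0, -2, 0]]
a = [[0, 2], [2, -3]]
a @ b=[[0, -4, 0], [-4, 6, 0]]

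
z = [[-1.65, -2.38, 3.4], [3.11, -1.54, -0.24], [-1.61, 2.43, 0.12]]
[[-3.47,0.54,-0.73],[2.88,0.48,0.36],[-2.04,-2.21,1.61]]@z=[[8.58, 5.65, -12.02],[-3.84, -6.72, 9.72],[-6.1, 12.17, -6.21]]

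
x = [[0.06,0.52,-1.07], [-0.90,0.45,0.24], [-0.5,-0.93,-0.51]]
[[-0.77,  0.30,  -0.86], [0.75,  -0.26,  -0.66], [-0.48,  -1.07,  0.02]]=x @ [[-0.46, 0.68, 0.57], [0.3, 0.72, -0.62], [0.84, 0.11, 0.53]]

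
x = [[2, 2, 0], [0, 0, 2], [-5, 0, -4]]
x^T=[[2, 0, -5], [2, 0, 0], [0, 2, -4]]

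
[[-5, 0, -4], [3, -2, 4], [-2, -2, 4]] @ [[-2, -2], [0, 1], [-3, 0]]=[[22, 10], [-18, -8], [-8, 2]]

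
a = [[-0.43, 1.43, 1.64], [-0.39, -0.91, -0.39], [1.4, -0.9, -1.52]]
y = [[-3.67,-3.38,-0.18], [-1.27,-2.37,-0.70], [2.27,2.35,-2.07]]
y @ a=[[2.64, -2.01, -4.43], [0.49, 0.97, -0.09], [-4.79, 2.97, 5.95]]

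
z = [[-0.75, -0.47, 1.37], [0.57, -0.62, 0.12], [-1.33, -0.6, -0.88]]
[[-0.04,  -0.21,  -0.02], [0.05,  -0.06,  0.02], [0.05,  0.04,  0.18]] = z @ [[0.02, 0.01, -0.05],[-0.07, 0.09, -0.09],[-0.04, -0.12, -0.07]]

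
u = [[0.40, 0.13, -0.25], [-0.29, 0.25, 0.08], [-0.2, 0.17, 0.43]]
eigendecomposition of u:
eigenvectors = [[(-0.47+0j), 0.10-0.56j, 0.10+0.56j],[(0.47+0j), (0.66+0j), (0.66-0j)],[0.74+0.00j, -0.5j, 0.00+0.50j]]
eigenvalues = [(0.66+0j), (0.21+0.19j), (0.21-0.19j)]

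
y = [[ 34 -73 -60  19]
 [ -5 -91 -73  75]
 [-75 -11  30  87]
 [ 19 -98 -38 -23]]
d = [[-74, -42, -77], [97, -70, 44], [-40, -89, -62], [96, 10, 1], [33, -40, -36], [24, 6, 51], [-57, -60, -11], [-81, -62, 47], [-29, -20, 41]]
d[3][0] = 96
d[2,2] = -62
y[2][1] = -11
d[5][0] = 24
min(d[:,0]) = -81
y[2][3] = 87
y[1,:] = [-5, -91, -73, 75]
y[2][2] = 30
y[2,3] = 87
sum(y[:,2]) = -141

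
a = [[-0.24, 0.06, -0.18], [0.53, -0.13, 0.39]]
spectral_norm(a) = 0.74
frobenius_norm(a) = 0.74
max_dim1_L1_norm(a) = 1.05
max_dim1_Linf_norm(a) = 0.53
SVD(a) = [[-0.41, 0.91], [0.91, 0.41]] @ diag([0.7372200324083866, 0.0025736774812027898]) @ [[0.79, -0.19, 0.58], [0.61, 0.25, -0.75]]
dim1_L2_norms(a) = [0.31, 0.67]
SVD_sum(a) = [[-0.24,0.06,-0.18], [0.53,-0.13,0.39]] + [[0.00, 0.0, -0.00],[0.0, 0.00, -0.00]]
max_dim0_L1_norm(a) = 0.77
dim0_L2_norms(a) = [0.58, 0.14, 0.43]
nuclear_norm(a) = 0.74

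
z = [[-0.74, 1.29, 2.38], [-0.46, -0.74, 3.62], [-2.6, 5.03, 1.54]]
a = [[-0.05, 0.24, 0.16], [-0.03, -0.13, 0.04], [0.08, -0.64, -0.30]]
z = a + [[-0.69, 1.05, 2.22], [-0.43, -0.61, 3.58], [-2.68, 5.67, 1.84]]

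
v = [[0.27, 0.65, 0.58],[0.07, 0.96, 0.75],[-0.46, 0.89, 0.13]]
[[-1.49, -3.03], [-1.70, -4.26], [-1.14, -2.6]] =v @ [[-1.80, 0.21], [-2.34, -2.44], [0.89, -2.58]]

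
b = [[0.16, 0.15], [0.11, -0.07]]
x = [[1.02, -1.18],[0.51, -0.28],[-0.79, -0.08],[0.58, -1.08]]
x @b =[[0.03, 0.24], [0.05, 0.1], [-0.14, -0.11], [-0.03, 0.16]]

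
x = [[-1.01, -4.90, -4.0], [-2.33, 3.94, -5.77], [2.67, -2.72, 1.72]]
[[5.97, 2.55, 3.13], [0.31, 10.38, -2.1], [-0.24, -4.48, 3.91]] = x@[[-0.71, -0.24, 1.27], [-0.81, 0.59, -0.5], [-0.32, -1.30, -0.49]]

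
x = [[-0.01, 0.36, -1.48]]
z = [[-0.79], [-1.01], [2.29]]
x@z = [[-3.74]]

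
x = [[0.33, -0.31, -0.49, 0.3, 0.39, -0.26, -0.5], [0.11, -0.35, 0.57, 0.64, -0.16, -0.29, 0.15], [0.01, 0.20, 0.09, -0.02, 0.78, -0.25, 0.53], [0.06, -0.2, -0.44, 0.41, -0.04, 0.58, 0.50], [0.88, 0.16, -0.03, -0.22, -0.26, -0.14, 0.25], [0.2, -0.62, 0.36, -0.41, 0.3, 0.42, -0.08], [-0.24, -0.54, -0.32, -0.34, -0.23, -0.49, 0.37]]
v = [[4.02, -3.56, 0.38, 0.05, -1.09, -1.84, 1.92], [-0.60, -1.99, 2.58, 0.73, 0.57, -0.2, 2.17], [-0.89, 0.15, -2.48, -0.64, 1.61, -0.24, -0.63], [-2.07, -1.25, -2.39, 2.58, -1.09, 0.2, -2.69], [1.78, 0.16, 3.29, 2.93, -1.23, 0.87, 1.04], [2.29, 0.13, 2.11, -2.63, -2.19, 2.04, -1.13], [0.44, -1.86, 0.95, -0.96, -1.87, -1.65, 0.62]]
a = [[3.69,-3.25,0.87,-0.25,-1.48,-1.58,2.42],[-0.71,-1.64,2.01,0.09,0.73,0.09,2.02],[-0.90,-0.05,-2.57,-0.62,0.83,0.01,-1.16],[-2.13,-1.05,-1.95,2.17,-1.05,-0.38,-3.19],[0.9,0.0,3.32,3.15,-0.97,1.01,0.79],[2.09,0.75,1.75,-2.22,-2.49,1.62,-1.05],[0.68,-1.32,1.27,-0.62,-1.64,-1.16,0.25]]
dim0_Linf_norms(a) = [3.69, 3.25, 3.32, 3.15, 2.49, 1.62, 3.19]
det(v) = -397.98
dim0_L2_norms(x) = [1.0, 1.0, 1.0, 1.0, 1.0, 0.99, 1.0]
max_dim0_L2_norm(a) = 5.56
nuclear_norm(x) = 7.00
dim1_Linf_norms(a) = [3.69, 2.02, 2.57, 3.19, 3.32, 2.49, 1.64]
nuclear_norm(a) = 25.74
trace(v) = 3.56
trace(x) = 1.01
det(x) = 1.00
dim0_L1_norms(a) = [11.1, 8.06, 13.74, 9.12, 9.19, 5.85, 10.88]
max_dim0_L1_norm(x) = 2.43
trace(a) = 2.55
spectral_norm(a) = 8.02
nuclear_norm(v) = 27.92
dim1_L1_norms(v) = [12.86, 8.84, 6.64, 12.27, 11.3, 12.52, 8.35]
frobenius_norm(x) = 2.64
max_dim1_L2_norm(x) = 1.0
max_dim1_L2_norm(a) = 5.96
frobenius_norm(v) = 12.48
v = x + a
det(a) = -75.57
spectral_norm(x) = 1.01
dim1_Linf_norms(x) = [0.5, 0.64, 0.78, 0.58, 0.88, 0.62, 0.54]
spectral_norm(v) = 8.35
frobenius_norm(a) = 11.76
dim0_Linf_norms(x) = [0.88, 0.62, 0.57, 0.64, 0.78, 0.58, 0.53]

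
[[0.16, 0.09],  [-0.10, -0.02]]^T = [[0.16,-0.1],  [0.09,-0.02]]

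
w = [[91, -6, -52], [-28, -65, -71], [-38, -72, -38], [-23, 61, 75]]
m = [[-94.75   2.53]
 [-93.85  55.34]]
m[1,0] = -93.85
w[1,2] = -71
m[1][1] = 55.34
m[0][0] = -94.75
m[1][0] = -93.85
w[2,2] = -38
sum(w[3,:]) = 113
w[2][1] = -72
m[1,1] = 55.34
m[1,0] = -93.85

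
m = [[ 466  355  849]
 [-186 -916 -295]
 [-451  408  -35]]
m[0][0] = 466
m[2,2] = -35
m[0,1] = 355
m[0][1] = 355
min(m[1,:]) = -916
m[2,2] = -35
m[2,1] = 408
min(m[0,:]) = 355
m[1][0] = -186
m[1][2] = -295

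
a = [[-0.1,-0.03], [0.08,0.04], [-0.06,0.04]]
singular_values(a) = [0.14, 0.06]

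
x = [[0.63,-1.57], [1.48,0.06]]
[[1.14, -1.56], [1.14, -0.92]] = x@[[0.79, -0.65],  [-0.41, 0.73]]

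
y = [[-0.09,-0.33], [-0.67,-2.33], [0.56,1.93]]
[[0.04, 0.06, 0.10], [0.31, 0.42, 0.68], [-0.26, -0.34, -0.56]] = y@[[-0.25, 1.01, 1.03], [-0.06, -0.47, -0.59]]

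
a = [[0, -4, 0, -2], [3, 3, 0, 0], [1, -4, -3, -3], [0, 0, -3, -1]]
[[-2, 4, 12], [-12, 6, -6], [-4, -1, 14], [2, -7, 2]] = a @ [[-4, 2, 0], [0, 0, -2], [-1, 3, 0], [1, -2, -2]]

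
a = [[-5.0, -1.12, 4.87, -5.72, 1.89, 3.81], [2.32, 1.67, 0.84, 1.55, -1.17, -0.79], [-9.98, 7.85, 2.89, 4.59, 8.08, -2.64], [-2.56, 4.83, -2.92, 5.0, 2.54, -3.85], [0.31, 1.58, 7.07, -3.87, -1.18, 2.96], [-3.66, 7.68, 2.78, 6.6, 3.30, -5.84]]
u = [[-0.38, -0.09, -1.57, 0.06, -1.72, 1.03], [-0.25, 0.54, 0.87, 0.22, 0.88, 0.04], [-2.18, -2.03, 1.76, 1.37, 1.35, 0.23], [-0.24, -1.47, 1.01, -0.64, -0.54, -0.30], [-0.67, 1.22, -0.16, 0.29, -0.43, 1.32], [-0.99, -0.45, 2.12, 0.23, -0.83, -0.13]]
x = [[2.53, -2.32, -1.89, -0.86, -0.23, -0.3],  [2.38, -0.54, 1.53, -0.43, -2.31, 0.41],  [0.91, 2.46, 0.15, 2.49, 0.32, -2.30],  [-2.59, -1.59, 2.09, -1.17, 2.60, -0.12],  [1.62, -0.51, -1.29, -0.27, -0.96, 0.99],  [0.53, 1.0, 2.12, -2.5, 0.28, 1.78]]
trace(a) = -2.46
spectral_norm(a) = 21.48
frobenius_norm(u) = 6.22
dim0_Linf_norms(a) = [9.98, 7.85, 7.07, 6.6, 8.08, 5.84]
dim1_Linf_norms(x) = [2.53, 2.38, 2.49, 2.6, 1.62, 2.5]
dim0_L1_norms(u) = [4.71, 5.8, 7.49, 2.81, 5.75, 3.05]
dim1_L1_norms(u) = [4.85, 2.8, 8.92, 4.2, 4.09, 4.75]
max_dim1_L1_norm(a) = 36.03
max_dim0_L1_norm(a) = 27.33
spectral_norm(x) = 6.07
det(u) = 0.64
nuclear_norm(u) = 12.24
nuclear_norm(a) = 45.33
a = u @ x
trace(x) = 1.79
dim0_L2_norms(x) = [4.74, 3.94, 4.06, 3.85, 3.64, 3.12]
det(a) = 138.17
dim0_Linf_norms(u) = [2.18, 2.03, 2.12, 1.37, 1.72, 1.32]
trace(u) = 0.72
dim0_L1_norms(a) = [23.83, 24.73, 21.37, 27.33, 18.16, 19.89]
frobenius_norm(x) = 9.61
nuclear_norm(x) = 20.24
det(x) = 243.70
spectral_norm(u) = 4.69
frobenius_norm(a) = 26.61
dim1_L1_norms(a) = [22.41, 8.34, 36.03, 21.7, 16.97, 29.86]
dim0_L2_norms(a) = [12.25, 12.27, 9.95, 11.82, 9.43, 8.93]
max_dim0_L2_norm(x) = 4.74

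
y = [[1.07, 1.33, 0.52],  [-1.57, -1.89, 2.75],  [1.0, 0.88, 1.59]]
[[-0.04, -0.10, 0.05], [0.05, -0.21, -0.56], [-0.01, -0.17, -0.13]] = y @ [[0.04,0.08,0.04],  [-0.06,-0.10,0.06],  [0.00,-0.1,-0.14]]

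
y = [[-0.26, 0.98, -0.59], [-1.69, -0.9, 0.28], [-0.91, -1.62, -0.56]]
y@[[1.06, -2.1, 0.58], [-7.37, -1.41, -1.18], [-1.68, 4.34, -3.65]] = [[-6.51, -3.4, 0.85], [4.37, 6.03, -0.94], [11.92, 1.76, 3.43]]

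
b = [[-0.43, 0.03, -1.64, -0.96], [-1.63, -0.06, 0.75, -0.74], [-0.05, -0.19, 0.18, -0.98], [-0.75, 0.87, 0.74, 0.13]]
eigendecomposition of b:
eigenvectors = [[(-0.36-0.22j), -0.36+0.22j, (-0.49+0.3j), -0.49-0.30j], [0.35+0.29j, 0.35-0.29j, -0.74+0.00j, -0.74-0.00j], [(-0.25+0.42j), -0.25-0.42j, -0.11+0.16j, (-0.11-0.16j)], [0.61+0.00j, 0.61-0.00j, (0.18+0.24j), (0.18-0.24j)]]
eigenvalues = [(0.77+1.19j), (0.77-1.19j), (-0.86+0.74j), (-0.86-0.74j)]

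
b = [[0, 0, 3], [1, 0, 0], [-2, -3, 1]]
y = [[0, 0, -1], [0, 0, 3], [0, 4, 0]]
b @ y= [[0, 12, 0], [0, 0, -1], [0, 4, -7]]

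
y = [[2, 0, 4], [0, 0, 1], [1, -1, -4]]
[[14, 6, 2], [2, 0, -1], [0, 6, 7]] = y @ [[3, 3, 3], [-5, -3, 0], [2, 0, -1]]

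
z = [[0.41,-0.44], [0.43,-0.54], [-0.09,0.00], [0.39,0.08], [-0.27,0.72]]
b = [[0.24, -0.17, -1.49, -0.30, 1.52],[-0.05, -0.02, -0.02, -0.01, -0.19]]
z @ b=[[0.12,-0.06,-0.60,-0.12,0.71], [0.13,-0.06,-0.63,-0.12,0.76], [-0.02,0.02,0.13,0.03,-0.14], [0.09,-0.07,-0.58,-0.12,0.58], [-0.1,0.03,0.39,0.07,-0.55]]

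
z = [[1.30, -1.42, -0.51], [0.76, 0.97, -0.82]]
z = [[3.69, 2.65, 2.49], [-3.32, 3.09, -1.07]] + [[-2.39, -4.07, -3.00], [4.08, -2.12, 0.25]]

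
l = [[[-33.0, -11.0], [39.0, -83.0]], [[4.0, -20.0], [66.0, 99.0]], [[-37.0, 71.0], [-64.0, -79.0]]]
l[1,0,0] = 4.0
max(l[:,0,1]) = 71.0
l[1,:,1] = [-20.0, 99.0]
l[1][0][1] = -20.0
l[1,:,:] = [[4.0, -20.0], [66.0, 99.0]]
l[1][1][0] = 66.0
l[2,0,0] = -37.0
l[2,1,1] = -79.0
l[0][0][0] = -33.0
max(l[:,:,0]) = 66.0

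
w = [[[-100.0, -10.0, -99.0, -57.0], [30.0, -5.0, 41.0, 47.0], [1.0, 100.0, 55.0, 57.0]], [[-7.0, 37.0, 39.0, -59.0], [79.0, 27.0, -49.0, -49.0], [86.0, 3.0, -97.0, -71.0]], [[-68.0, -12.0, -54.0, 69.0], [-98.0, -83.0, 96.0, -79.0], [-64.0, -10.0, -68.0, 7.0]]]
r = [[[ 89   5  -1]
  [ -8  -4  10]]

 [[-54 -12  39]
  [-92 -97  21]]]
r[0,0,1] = 5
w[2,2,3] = 7.0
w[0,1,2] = 41.0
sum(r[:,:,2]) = 69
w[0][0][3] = -57.0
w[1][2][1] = 3.0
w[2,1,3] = -79.0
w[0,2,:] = [1.0, 100.0, 55.0, 57.0]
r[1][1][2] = 21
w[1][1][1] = 27.0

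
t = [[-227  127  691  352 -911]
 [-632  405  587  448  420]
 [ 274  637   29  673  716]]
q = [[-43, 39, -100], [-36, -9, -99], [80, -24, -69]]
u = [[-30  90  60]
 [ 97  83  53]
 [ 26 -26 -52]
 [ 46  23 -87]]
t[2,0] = 274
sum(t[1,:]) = 1228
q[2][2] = -69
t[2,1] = 637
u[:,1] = [90, 83, -26, 23]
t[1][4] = 420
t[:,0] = [-227, -632, 274]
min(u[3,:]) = -87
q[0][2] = -100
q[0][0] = -43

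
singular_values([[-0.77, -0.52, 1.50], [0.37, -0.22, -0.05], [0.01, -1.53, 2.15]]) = [3.08, 0.88, 0.0]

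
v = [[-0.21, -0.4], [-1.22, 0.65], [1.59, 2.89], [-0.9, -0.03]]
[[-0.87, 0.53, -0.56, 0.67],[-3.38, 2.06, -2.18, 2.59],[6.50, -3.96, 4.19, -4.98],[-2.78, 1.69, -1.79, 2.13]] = v @ [[3.07, -1.87, 1.98, -2.35], [0.56, -0.34, 0.36, -0.43]]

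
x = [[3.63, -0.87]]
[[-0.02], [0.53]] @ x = [[-0.07,0.02], [1.92,-0.46]]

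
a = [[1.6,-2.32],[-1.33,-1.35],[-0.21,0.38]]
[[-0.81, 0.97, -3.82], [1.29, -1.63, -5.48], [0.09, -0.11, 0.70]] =a@[[-0.78, 0.97, 1.44],[-0.19, 0.25, 2.64]]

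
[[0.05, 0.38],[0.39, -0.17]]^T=[[0.05,0.39], [0.38,-0.17]]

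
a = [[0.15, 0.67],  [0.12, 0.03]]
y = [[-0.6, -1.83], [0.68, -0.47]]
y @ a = [[-0.31,-0.46], [0.05,0.44]]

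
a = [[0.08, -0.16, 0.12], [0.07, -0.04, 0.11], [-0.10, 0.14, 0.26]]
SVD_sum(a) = [[-0.01, 0.01, 0.03], [-0.02, 0.02, 0.06], [-0.07, 0.1, 0.28]] + [[0.11, -0.16, 0.09], [0.06, -0.08, 0.04], [-0.03, 0.04, -0.02]] + [[-0.02, -0.01, -0.00],[0.03, 0.02, 0.0],[-0.01, -0.00, -0.0]]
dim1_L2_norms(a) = [0.22, 0.14, 0.31]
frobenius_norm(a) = 0.40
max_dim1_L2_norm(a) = 0.31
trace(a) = 0.30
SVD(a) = [[0.12,-0.87,0.49], [0.22,-0.45,-0.86], [0.97,0.21,0.14]] @ diag([0.31780201996333435, 0.24368359982245005, 0.042663559213882235]) @ [[-0.23, 0.34, 0.91], [-0.5, 0.76, -0.41], [-0.84, -0.55, -0.00]]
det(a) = 0.00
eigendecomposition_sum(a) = [[(0.05+0.05j), (-0.1-0j), 0.03-0.01j], [0.05+0.00j, -0.05+0.05j, 0.01-0.02j], [(-0.01+0.01j), -0.00-0.03j, 0.01j]] + [[(0.05-0.05j), (-0.1+0j), 0.03+0.01j], [0.05-0.00j, -0.05-0.05j, (0.01+0.02j)], [(-0.01-0.01j), -0.00+0.03j, -0.01j]] + [[(-0.02+0j), (0.04-0j), (0.07-0j)], [(-0.03+0j), (0.06-0j), (0.1-0j)], [-0.07+0.00j, 0.14-0.00j, 0.25-0.00j]]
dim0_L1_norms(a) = [0.25, 0.34, 0.49]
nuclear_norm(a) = 0.60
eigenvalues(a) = [(0.01+0.11j), (0.01-0.11j), (0.29+0j)]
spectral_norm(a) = 0.32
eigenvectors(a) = [[0.81+0.00j, 0.81-0.00j, 0.25+0.00j], [0.39-0.38j, 0.39+0.38j, (0.36+0j)], [0.02+0.22j, (0.02-0.22j), 0.90+0.00j]]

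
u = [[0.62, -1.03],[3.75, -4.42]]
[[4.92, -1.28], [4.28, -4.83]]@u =[[-1.75, 0.59], [-15.46, 16.94]]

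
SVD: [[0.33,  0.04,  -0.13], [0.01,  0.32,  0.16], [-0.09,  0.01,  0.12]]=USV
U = [[-0.79, -0.52, 0.33], [0.50, -0.85, -0.15], [0.36, 0.05, 0.93]]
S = [0.39, 0.35, 0.06]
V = [[-0.74, 0.34, 0.58], [-0.52, -0.83, -0.18], [0.42, -0.44, 0.79]]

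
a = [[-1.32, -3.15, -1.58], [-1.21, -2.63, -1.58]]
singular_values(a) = [5.0, 0.18]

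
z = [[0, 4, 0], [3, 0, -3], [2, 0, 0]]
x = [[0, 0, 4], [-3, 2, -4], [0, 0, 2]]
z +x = [[0, 4, 4], [0, 2, -7], [2, 0, 2]]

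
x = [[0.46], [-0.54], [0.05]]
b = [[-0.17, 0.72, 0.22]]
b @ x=[[-0.46]]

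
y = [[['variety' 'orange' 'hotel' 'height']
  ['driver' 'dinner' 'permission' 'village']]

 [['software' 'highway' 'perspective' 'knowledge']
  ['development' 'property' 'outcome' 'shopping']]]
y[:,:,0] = [['variety', 'driver'], ['software', 'development']]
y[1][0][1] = 'highway'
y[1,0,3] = 'knowledge'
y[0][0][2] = 'hotel'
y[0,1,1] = 'dinner'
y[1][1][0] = 'development'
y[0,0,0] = 'variety'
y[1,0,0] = 'software'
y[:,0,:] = [['variety', 'orange', 'hotel', 'height'], ['software', 'highway', 'perspective', 'knowledge']]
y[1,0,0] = 'software'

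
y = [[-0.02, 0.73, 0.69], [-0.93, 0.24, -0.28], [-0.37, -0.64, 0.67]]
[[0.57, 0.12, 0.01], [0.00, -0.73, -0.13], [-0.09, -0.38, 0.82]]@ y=[[-0.13, 0.44, 0.37], [0.73, -0.09, 0.12], [0.05, -0.68, 0.59]]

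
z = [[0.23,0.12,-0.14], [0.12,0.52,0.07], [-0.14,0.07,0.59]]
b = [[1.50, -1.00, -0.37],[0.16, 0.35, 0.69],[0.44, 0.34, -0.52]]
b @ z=[[0.28, -0.37, -0.50], [-0.02, 0.25, 0.41], [0.21, 0.19, -0.34]]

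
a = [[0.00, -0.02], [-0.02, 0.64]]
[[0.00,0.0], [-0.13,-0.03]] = a @ [[0.29, 0.06], [-0.2, -0.04]]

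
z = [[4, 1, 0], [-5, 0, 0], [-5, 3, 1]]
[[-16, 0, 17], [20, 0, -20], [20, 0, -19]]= z @ [[-4, 0, 4], [0, 0, 1], [0, 0, -2]]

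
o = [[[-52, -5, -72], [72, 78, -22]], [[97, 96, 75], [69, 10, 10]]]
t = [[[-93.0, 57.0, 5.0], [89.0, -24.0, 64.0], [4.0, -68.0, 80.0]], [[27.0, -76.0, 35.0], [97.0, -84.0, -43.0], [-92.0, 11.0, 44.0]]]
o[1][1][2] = 10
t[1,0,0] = 27.0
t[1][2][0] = -92.0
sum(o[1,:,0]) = 166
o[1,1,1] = 10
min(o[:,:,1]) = -5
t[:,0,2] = [5.0, 35.0]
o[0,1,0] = 72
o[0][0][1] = -5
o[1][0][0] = 97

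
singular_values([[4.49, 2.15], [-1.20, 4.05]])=[5.11, 4.06]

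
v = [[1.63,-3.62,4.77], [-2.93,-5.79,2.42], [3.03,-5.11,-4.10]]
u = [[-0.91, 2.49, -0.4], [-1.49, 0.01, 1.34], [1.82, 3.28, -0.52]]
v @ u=[[12.59,19.67,-7.98], [15.70,0.58,-7.85], [-2.61,-5.95,-5.93]]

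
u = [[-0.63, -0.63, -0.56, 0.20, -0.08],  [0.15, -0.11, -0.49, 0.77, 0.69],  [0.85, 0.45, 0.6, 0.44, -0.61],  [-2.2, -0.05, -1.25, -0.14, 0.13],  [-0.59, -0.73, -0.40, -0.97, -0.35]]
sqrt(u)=[[0.52+0.06j, -0.38-0.17j, -0.14-0.20j, 0.33-0.04j, (0.07-0.23j)],[0.84+0.07j, (0.93-0.22j), 0.33-0.26j, (0.49-0.05j), 0.78-0.29j],[(0.3-0.12j), 0.13+0.36j, 0.64+0.42j, (0.03+0.08j), (-0.66+0.46j)],[(-1.43-0.04j), (-0.32+0.12j), -1.04+0.14j, (0.68+0.03j), -0.16+0.16j],[(-0.54-0.08j), (-0.87+0.23j), -0.70+0.27j, -0.43+0.05j, (0.05+0.29j)]]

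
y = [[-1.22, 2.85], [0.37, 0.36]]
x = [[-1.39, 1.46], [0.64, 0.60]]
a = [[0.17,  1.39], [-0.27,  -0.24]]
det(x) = -1.77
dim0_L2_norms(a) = [0.32, 1.41]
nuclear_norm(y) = 3.59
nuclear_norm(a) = 1.66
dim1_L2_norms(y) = [3.1, 0.52]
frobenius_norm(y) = 3.14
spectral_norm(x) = 2.02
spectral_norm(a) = 1.43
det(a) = 0.33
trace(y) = -0.86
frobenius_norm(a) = 1.45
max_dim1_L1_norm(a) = 1.56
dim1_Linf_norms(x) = [1.46, 0.64]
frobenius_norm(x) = 2.20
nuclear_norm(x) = 2.89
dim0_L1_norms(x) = [2.03, 2.06]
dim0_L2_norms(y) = [1.27, 2.87]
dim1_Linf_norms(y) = [2.85, 0.37]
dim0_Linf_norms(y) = [1.22, 2.85]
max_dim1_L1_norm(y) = 4.07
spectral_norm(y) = 3.11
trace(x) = -0.79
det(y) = -1.49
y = a + x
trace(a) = -0.07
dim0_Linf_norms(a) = [0.27, 1.39]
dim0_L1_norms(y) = [1.59, 3.21]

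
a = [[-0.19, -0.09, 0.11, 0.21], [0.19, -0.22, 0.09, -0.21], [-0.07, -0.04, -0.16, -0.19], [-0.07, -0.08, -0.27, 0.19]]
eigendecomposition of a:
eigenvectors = [[(0.32+0j), -0.69+0.00j, (-0.69-0j), (-0.3+0j)], [-0.28+0.00j, -0.11+0.60j, -0.11-0.60j, 0.80+0.00j], [(-0.36+0j), -0.00-0.35j, -0.00+0.35j, 0.43+0.00j], [(0.83+0j), (-0.07-0.16j), (-0.07+0.16j), 0.31+0.00j]]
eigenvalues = [(0.31+0j), (-0.18+0.19j), (-0.18-0.19j), (-0.32+0j)]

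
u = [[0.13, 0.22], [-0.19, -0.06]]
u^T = [[0.13, -0.19], [0.22, -0.06]]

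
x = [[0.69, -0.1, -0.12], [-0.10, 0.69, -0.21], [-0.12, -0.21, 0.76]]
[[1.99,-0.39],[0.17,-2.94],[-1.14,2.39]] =x@ [[2.77, -0.77],[0.35, -3.77],[-0.96, 1.98]]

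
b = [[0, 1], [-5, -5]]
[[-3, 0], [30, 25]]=b@[[-3, -5], [-3, 0]]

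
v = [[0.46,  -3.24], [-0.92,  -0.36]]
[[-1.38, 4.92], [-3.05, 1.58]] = v@ [[2.98, -1.06], [0.85, -1.67]]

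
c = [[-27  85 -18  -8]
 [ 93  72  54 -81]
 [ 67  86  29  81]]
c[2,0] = 67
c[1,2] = 54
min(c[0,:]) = -27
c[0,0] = -27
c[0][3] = -8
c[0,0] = -27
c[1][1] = 72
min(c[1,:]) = -81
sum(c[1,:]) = 138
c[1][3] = -81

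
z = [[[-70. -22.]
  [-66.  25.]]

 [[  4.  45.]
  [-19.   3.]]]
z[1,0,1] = 45.0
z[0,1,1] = 25.0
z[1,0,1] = 45.0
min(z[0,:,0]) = -70.0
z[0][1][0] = -66.0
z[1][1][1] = 3.0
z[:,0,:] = [[-70.0, -22.0], [4.0, 45.0]]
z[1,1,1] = 3.0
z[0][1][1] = 25.0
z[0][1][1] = 25.0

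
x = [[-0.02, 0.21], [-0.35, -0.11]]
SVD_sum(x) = [[0.06,  0.02], [-0.34,  -0.14]] + [[-0.08, 0.19],  [-0.01, 0.03]]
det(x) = 0.08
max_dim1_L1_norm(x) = 0.46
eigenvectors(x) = [[-0.10-0.60j, -0.10+0.60j],[0.79+0.00j, (0.79-0j)]]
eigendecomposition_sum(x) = [[-0.01+0.14j, 0.10+0.03j],[-0.18-0.04j, -0.06+0.13j]] + [[(-0.01-0.14j), 0.11-0.03j], [-0.18+0.04j, -0.06-0.13j]]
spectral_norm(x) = 0.37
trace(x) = -0.13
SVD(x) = [[0.17, -0.99],  [-0.99, -0.17]] @ diag([0.3706622319215624, 0.20422906215063]) @ [[0.92, 0.39],[0.39, -0.92]]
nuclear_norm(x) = 0.57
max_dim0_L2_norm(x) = 0.35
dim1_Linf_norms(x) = [0.21, 0.35]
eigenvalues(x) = [(-0.06+0.27j), (-0.06-0.27j)]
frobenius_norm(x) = 0.42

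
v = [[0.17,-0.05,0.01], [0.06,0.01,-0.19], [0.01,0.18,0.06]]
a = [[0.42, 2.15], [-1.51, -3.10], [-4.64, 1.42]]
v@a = [[0.1, 0.53], [0.89, -0.17], [-0.55, -0.45]]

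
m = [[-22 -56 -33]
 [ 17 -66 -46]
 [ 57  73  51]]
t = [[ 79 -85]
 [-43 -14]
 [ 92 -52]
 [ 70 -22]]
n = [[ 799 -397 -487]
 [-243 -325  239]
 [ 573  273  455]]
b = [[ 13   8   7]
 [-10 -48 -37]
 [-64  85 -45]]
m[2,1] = 73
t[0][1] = -85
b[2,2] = -45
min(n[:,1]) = -397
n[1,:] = [-243, -325, 239]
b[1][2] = -37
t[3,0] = 70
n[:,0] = [799, -243, 573]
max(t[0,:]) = 79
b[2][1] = 85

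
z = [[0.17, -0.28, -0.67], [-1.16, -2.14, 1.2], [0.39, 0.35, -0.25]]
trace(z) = -2.22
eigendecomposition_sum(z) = [[-0.07+0.00j,(-0.14+0j),0.06+0.00j],[-1.12+0.00j,(-2.2+0j),(0.87+0j)],[0.19-0.00j,0.38-0.00j,(-0.15-0j)]] + [[(0.12+0.15j),  -0.07+0.01j,  (-0.36+0.11j)],[-0.02-0.08j,  (0.03+0.01j),  0.16+0.02j],[(0.1-0.01j),  -0.01+0.03j,  -0.05+0.19j]] + [[0.12-0.15j, (-0.07-0.01j), -0.36-0.11j], [(-0.02+0.08j), 0.03-0.01j, (0.16-0.02j)], [(0.1+0.01j), -0.01-0.03j, -0.05-0.19j]]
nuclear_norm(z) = 3.66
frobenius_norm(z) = 2.87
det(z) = -0.32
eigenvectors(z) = [[(0.06+0j), (0.83+0j), 0.83-0.00j], [0.98+0.00j, (-0.33-0.15j), (-0.33+0.15j)], [(-0.17+0j), (0.22-0.37j), (0.22+0.37j)]]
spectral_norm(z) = 2.77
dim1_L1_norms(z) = [1.12, 4.5, 0.99]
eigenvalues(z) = [(-2.42+0j), (0.1+0.35j), (0.1-0.35j)]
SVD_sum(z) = [[0.07, 0.13, -0.07], [-1.20, -2.10, 1.24], [0.25, 0.43, -0.25]] + [[0.11, -0.41, -0.59], [0.01, -0.03, -0.05], [0.01, -0.04, -0.05]] + [[-0.01, 0.0, -0.01], [0.03, -0.01, 0.01], [0.13, -0.04, 0.06]]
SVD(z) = [[-0.06, -0.99, -0.10], [0.98, -0.08, 0.19], [-0.20, -0.09, 0.98]] @ diag([2.7744068083084903, 0.7326501607895252, 0.1561749144599704]) @ [[-0.44, -0.77, 0.46], [-0.15, 0.56, 0.81], [0.88, -0.29, 0.37]]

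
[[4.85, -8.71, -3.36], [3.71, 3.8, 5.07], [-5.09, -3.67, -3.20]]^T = [[4.85, 3.71, -5.09], [-8.71, 3.8, -3.67], [-3.36, 5.07, -3.2]]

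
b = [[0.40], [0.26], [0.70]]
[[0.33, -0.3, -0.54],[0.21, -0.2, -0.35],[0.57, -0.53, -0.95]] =b @ [[0.82, -0.76, -1.36]]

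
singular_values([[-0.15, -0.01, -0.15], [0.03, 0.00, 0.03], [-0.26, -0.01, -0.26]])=[0.43, 0.0, 0.0]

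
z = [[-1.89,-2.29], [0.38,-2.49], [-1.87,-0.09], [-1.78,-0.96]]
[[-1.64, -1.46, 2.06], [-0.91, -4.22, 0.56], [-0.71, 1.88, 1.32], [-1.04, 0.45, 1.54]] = z @ [[0.36,-1.08,-0.69], [0.42,1.53,-0.33]]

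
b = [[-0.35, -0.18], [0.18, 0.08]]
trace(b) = -0.27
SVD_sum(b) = [[-0.35, -0.18], [0.18, 0.09]] + [[0.00, -0.0], [0.0, -0.01]]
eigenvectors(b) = [[-0.88,0.48],[0.48,-0.88]]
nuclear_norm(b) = 0.45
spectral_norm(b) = 0.44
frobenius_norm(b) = 0.44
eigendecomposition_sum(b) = [[-0.36, -0.19], [0.19, 0.1]] + [[0.01, 0.01],[-0.01, -0.02]]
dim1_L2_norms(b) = [0.39, 0.2]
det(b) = 0.00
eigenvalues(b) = [-0.25, -0.02]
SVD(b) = [[-0.89, 0.45], [0.45, 0.89]] @ diag([0.43999999999999995, 0.009999999999999985]) @ [[0.89, 0.45], [0.45, -0.89]]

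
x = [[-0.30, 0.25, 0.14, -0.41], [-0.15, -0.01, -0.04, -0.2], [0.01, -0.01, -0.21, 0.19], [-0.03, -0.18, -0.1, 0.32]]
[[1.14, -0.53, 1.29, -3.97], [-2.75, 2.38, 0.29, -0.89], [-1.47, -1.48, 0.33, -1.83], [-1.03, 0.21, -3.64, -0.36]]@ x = [[-0.13,0.99,0.31,-1.39], [0.50,-0.55,-0.45,0.42], [0.72,-0.03,-0.03,0.38], [0.25,-0.16,0.65,-0.43]]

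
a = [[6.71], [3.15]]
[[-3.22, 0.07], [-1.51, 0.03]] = a@[[-0.48,0.01]]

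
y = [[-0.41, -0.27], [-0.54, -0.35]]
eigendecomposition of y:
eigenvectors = [[-0.61, 0.55],  [-0.79, -0.84]]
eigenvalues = [-0.76, 0.0]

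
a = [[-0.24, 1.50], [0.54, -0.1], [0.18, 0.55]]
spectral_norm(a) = 1.61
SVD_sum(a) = [[-0.21, 1.5], [0.02, -0.17], [-0.07, 0.51]] + [[-0.03, -0.00],[0.52, 0.07],[0.25, 0.04]]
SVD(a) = [[-0.94, 0.05], [0.11, -0.9], [-0.32, -0.44]] @ diag([1.6146472591444645, 0.580529265874915]) @ [[0.14, -0.99], [-0.99, -0.14]]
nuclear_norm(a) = 2.20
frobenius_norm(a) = 1.72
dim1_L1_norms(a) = [1.74, 0.64, 0.73]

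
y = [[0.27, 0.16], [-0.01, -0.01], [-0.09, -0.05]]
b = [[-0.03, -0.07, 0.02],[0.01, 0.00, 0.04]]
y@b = [[-0.01, -0.02, 0.01], [0.0, 0.00, -0.00], [0.0, 0.01, -0.0]]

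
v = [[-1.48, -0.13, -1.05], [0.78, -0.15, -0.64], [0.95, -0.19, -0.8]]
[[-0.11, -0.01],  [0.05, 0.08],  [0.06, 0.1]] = v@[[0.07, 0.05], [0.06, -0.06], [0.00, -0.05]]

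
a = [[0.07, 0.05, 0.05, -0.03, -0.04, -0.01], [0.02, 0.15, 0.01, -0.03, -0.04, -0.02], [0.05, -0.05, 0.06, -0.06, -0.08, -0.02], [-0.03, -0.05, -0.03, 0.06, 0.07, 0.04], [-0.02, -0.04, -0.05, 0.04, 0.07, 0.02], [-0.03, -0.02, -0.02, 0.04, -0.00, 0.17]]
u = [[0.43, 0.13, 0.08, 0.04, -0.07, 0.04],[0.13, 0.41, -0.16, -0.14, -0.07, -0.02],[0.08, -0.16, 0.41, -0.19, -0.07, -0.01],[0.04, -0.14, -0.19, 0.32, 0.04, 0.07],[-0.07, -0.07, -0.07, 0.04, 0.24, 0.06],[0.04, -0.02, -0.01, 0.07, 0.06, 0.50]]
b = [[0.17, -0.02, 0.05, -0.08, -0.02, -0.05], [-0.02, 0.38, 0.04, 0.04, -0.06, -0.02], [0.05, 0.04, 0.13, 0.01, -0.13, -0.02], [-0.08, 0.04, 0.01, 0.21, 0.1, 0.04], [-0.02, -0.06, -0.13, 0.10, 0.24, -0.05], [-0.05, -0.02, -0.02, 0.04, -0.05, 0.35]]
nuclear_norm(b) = 1.49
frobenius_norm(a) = 0.34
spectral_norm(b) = 0.43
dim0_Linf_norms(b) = [0.17, 0.38, 0.13, 0.21, 0.24, 0.35]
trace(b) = 1.48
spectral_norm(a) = 0.26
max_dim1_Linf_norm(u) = 0.5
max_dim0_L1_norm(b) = 0.6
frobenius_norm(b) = 0.72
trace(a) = 0.58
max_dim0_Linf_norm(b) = 0.38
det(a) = -0.00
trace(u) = 2.31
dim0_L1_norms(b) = [0.39, 0.56, 0.38, 0.48, 0.6, 0.53]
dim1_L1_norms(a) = [0.25, 0.27, 0.32, 0.28, 0.24, 0.28]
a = u @ b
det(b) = -0.00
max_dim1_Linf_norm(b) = 0.38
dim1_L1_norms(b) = [0.39, 0.56, 0.38, 0.48, 0.6, 0.53]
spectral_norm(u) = 0.63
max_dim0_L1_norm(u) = 0.93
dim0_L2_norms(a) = [0.1, 0.18, 0.1, 0.11, 0.14, 0.18]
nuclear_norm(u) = 2.31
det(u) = -0.00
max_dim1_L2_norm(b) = 0.39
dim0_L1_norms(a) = [0.22, 0.36, 0.22, 0.26, 0.3, 0.28]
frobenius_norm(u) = 1.09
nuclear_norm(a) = 0.63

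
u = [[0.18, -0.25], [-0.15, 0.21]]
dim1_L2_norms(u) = [0.31, 0.26]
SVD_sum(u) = [[0.18,-0.25],[-0.15,0.21]] + [[0.0, 0.00],  [0.00, 0.00]]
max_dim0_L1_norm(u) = 0.46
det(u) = 0.00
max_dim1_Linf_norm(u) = 0.25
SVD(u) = [[-0.77, 0.64], [0.64, 0.77]] @ diag([0.4018699325932898, 0.0007465101906581229]) @ [[-0.58, 0.81], [0.81, 0.58]]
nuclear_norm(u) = 0.40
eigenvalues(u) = [0.0, 0.39]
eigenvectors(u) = [[-0.81, 0.77],[-0.58, -0.64]]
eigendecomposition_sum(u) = [[0.00, 0.0], [0.0, 0.0]] + [[0.18, -0.25], [-0.15, 0.21]]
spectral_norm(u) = 0.40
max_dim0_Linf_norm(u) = 0.25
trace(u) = 0.39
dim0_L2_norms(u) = [0.23, 0.33]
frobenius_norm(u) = 0.40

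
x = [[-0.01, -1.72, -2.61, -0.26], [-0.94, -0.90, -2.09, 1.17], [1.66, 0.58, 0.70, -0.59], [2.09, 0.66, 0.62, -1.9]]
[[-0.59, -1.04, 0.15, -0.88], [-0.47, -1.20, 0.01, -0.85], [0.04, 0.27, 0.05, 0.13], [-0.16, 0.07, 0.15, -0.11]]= x @ [[-0.01, 0.08, 0.03, 0.02], [-0.31, -0.82, -0.0, -0.58], [0.42, 0.93, -0.05, 0.71], [0.10, 0.07, -0.06, 0.11]]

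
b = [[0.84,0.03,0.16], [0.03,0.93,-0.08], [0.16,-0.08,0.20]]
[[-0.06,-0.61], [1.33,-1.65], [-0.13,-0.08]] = b @[[-0.13, -0.53],[1.44, -1.82],[0.04, -0.71]]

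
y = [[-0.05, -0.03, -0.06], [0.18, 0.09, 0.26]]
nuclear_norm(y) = 0.35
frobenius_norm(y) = 0.34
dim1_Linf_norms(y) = [0.06, 0.26]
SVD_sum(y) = [[-0.05, -0.02, -0.07],[0.18, 0.09, 0.26]] + [[-0.00, -0.01, 0.01], [-0.0, -0.00, 0.00]]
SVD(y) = [[-0.25, 0.97], [0.97, 0.25]] @ diag([0.3391176540442528, 0.009960758782467043]) @ [[0.55, 0.28, 0.79], [-0.44, -0.71, 0.56]]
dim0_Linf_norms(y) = [0.18, 0.09, 0.26]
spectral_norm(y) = 0.34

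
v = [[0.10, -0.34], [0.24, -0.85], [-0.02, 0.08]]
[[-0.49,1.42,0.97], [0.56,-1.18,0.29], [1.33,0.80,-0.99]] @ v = [[0.27,-0.96], [-0.23,0.84], [0.34,-1.21]]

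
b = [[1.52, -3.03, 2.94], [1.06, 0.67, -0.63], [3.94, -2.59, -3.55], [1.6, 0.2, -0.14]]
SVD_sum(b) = [[0.84, -0.55, -0.55],  [0.56, -0.36, -0.37],  [4.29, -2.80, -2.82],  [0.84, -0.55, -0.55]] + [[0.61, -2.54, 3.46], [-0.11, 0.44, -0.59], [-0.11, 0.44, -0.6], [-0.0, 0.00, -0.00]] + [[0.06, 0.06, 0.03], [0.61, 0.60, 0.33], [-0.24, -0.24, -0.13], [0.76, 0.75, 0.41]]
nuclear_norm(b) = 12.09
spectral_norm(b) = 6.11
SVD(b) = [[-0.19, 0.97, 0.06], [-0.12, -0.17, 0.61], [-0.96, -0.17, -0.24], [-0.19, -0.00, 0.76]] @ diag([6.110951469963041, 4.464621265198731, 1.5104731345150835]) @ [[-0.73, 0.48, 0.48], [0.14, -0.59, 0.80], [0.66, 0.65, 0.36]]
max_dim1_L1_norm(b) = 10.08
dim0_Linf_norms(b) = [3.94, 3.03, 3.55]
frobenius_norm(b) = 7.72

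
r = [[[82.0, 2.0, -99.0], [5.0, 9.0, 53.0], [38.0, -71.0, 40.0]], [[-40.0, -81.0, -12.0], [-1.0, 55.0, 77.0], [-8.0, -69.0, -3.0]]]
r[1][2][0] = -8.0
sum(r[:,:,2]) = 56.0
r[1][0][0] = -40.0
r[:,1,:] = [[5.0, 9.0, 53.0], [-1.0, 55.0, 77.0]]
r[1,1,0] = -1.0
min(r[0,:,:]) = -99.0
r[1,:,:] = [[-40.0, -81.0, -12.0], [-1.0, 55.0, 77.0], [-8.0, -69.0, -3.0]]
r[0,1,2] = 53.0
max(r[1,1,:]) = 77.0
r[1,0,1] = -81.0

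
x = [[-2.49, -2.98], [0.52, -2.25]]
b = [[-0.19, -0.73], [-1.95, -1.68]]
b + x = [[-2.68, -3.71], [-1.43, -3.93]]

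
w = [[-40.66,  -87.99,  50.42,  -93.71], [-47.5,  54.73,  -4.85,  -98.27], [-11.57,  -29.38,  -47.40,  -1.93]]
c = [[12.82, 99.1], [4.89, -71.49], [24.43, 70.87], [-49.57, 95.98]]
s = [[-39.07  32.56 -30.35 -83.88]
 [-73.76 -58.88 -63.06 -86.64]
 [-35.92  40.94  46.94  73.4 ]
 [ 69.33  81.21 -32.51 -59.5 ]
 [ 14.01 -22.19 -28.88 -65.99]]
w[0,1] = -87.99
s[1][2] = -63.06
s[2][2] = 46.94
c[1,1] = -71.49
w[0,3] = -93.71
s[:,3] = [-83.88, -86.64, 73.4, -59.5, -65.99]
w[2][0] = -11.57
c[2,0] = 24.43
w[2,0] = -11.57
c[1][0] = 4.89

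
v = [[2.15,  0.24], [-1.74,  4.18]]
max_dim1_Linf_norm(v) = 4.18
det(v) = 9.40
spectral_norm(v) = 4.58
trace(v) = 6.33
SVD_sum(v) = [[0.34,-0.68], [-2.04,4.03]] + [[1.81, 0.92], [0.30, 0.15]]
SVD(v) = [[-0.17, 0.99], [0.99, 0.17]] @ diag([4.578253585921538, 2.0541894029024137]) @ [[-0.45, 0.89], [0.89, 0.45]]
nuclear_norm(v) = 6.63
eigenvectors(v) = [[-0.72, -0.13], [-0.70, -0.99]]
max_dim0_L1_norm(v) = 4.42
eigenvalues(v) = [2.38, 3.95]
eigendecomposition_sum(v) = [[2.74, -0.37],  [2.65, -0.35]] + [[-0.59, 0.61], [-4.39, 4.53]]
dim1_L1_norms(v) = [2.39, 5.92]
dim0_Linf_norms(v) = [2.15, 4.18]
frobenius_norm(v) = 5.02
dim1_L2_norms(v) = [2.16, 4.53]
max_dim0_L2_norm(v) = 4.19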